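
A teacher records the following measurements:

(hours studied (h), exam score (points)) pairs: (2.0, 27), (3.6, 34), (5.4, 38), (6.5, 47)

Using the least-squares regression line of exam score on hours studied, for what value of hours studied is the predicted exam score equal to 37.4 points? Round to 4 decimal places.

n = 4, Σx = 17.5, Σy = 146, Σxy = 687.1, Σx² = 88.37
Sxx = Σx² − (Σx)²/n = 88.37 − 76.5625 = 11.8075
Sxy = Σxy − (Σx)(Σy)/n = 687.1 − 638.75 = 48.35
b = Sxy/Sxx = 48.35/11.8075 = 4.094855
a = ȳ − b·x̄ = 36.5 − 4.094855·4.375 = 18.585010
Set a + b·x = 37.4: x = (37.4 − 18.585010) / 4.094855 = 4.594788

4.5948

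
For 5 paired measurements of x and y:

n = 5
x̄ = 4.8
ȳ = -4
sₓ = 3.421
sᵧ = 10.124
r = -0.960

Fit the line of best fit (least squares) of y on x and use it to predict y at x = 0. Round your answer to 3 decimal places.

9.637

b = r · sᵧ/sₓ = -0.96 · 10.124/3.421 = -2.840994
a = ȳ − b·x̄ = -4 − (-2.840994)·4.8 = 9.636771
ŷ(0) = a + b·0 = 9.636771 + (-2.840994)·0 = 9.636771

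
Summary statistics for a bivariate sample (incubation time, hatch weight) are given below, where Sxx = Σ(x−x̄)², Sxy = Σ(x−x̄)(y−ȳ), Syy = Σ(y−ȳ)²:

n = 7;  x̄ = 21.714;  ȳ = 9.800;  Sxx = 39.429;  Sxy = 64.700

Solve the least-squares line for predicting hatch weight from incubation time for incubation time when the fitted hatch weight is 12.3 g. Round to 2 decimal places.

23.24

b = Sxy/Sxx = 64.7/39.429 = 1.640924
a = ȳ − b·x̄ = 9.8 − 1.640924·21.714 = -25.831028
Set a + b·x = 12.3: x = (12.3 − (-25.831028)) / 1.640924 = 23.237532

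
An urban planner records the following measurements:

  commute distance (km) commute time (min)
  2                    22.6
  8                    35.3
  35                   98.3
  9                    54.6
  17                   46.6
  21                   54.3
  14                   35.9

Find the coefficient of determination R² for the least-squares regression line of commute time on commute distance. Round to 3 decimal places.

0.830

n = 7, Σx = 106, Σy = 347.6, Σxy = 6694.6, Σx² = 2300, Σy² = 20809.76
Sxx = Σx² − (Σx)²/n = 2300 − 1605.142857 = 694.857143
Sxy = Σxy − (Σx)(Σy)/n = 6694.6 − 5263.657143 = 1430.942857
Syy = Σy² − (Σy)²/n = 20809.76 − 17260.822857 = 3548.937143
R² = Sxy²/(Sxx·Syy) = (1430.942857)²/(694.857143·3548.937143) = 0.830330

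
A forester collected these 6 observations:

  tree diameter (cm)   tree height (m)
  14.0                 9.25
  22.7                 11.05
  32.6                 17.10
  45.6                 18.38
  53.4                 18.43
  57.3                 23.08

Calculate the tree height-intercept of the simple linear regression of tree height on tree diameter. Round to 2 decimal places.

5.62

n = 6, Σx = 225.6, Σy = 97.29, Σxy = 4082.569, Σx² = 9988.26
Sxx = Σx² − (Σx)²/n = 9988.26 − 8482.56 = 1505.7
Sxy = Σxy − (Σx)(Σy)/n = 4082.569 − 3658.104 = 424.465
b = Sxy/Sxx = 424.465/1505.7 = 0.281905
a = ȳ − b·x̄ = 16.215 − 0.281905·37.6 = 5.615356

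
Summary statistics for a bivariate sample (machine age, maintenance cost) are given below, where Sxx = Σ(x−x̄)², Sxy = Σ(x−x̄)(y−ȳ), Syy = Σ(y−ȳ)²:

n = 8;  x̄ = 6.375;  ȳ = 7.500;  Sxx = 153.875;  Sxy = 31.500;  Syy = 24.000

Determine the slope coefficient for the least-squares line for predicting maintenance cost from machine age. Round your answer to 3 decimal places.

0.205

b = Sxy/Sxx = 31.5/153.875 = 0.204712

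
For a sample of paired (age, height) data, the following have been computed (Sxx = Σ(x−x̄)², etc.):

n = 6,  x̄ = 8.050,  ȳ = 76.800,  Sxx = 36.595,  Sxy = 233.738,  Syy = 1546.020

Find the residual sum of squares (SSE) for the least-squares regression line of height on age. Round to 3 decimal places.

53.099

b = Sxy/Sxx = 233.738/36.595 = 6.387157
SSE = Syy − b·Sxy = 1546.02 − 6.387157·233.738 = 53.098764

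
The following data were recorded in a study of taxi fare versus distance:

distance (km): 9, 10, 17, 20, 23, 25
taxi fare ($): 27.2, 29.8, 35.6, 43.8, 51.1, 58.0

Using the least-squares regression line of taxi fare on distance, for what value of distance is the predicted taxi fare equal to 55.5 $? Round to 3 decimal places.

n = 6, Σx = 104, Σy = 245.5, Σxy = 4649.3, Σx² = 2024
Sxx = Σx² − (Σx)²/n = 2024 − 1802.666667 = 221.333333
Sxy = Σxy − (Σx)(Σy)/n = 4649.3 − 4255.333333 = 393.966667
b = Sxy/Sxx = 393.966667/221.333333 = 1.779970
a = ȳ − b·x̄ = 40.916667 − 1.779970·17.333333 = 10.063855
Set a + b·x = 55.5: x = (55.5 − 10.063855) / 1.779970 = 25.526356

25.526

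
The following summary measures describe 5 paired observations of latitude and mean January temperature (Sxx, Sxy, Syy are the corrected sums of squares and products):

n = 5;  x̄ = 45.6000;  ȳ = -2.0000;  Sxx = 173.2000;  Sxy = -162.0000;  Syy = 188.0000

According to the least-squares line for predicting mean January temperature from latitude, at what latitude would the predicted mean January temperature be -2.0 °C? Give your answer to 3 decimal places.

45.600

b = Sxy/Sxx = -162/173.2 = -0.935335
a = ȳ − b·x̄ = -2 − (-0.935335)·45.6 = 40.651270
Set a + b·x = -2.0: x = (-2.0 − 40.651270) / (-0.935335) = 45.6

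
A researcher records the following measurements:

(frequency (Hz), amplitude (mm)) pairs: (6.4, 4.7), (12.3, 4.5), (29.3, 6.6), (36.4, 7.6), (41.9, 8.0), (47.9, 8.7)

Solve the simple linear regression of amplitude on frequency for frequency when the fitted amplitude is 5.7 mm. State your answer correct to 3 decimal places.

n = 6, Σx = 174.2, Σy = 40.1, Σxy = 1307.38, Σx² = 6425.72
Sxx = Σx² − (Σx)²/n = 6425.72 − 5057.606667 = 1368.113333
Sxy = Σxy − (Σx)(Σy)/n = 1307.38 − 1164.236667 = 143.143333
b = Sxy/Sxx = 143.143333/1368.113333 = 0.104628
a = ȳ − b·x̄ = 6.683333 − 0.104628·29.033333 = 3.645626
Set a + b·x = 5.7: x = (5.7 − 3.645626) / 0.104628 = 19.634981

19.635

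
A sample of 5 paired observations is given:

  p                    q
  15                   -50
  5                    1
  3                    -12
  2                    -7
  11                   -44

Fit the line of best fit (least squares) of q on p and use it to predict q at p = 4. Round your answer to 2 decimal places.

-10.28

n = 5, Σx = 36, Σy = -112, Σxy = -1279, Σx² = 384
Sxx = Σx² − (Σx)²/n = 384 − 259.2 = 124.8
Sxy = Σxy − (Σx)(Σy)/n = -1279 − (-806.4) = -472.6
b = Sxy/Sxx = -472.6/124.8 = -3.786859
a = ȳ − b·x̄ = -22.4 − (-3.786859)·7.2 = 4.865385
ŷ(4) = a + b·4 = 4.865385 + (-3.786859)·4 = -10.282051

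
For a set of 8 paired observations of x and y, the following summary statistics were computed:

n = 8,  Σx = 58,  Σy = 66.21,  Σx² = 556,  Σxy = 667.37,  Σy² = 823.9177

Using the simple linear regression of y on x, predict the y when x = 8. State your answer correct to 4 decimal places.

Sxx = Σx² − (Σx)²/n = 556 − 420.5 = 135.5
Sxy = Σxy − (Σx)(Σy)/n = 667.37 − 480.0225 = 187.3475
b = Sxy/Sxx = 187.3475/135.5 = 1.382638
a = ȳ − b·x̄ = 8.27625 − 1.382638·7.25 = -1.747878
ŷ(8) = a + b·8 = -1.747878 + 1.382638·8 = 9.313229

9.3132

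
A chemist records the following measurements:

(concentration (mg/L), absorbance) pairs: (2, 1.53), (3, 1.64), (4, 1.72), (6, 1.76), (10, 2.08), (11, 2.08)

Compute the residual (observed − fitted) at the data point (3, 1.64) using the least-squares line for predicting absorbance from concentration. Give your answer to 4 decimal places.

0.0200

n = 6, Σx = 36, Σy = 10.81, Σxy = 69.1, Σx² = 286
Sxx = Σx² − (Σx)²/n = 286 − 216 = 70
Sxy = Σxy − (Σx)(Σy)/n = 69.1 − 64.86 = 4.24
b = Sxy/Sxx = 4.24/70 = 0.060571
a = ȳ − b·x̄ = 1.801667 − 0.060571·6 = 1.438238
ŷ(3) = 1.438238 + 0.060571·3 = 1.619952
residual = y − ŷ = 1.64 − 1.619952 = 0.020048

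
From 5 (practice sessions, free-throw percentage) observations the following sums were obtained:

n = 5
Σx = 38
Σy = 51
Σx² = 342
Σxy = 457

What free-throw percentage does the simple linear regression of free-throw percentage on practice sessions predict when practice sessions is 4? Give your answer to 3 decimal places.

Sxx = Σx² − (Σx)²/n = 342 − 288.8 = 53.2
Sxy = Σxy − (Σx)(Σy)/n = 457 − 387.6 = 69.4
b = Sxy/Sxx = 69.4/53.2 = 1.304511
a = ȳ − b·x̄ = 10.2 − 1.304511·7.6 = 0.285714
ŷ(4) = a + b·4 = 0.285714 + 1.304511·4 = 5.503759

5.504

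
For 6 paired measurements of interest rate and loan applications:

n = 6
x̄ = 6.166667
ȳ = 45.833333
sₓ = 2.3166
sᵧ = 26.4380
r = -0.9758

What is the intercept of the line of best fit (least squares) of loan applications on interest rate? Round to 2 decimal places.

b = r · sᵧ/sₓ = -0.9758 · 26.438/2.3166 = -11.136234
a = ȳ − b·x̄ = 45.833333 − (-11.136234)·6.166667 = 114.506782

114.51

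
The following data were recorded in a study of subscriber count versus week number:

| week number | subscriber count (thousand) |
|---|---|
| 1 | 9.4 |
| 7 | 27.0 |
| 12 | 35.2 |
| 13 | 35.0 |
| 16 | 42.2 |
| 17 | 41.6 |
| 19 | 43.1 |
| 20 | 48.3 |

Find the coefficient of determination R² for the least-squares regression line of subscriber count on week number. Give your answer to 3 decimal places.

n = 8, Σx = 105, Σy = 281.8, Σxy = 4243.1, Σx² = 1669, Σy² = 10983.3
Sxx = Σx² − (Σx)²/n = 1669 − 1378.125 = 290.875
Sxy = Σxy − (Σx)(Σy)/n = 4243.1 − 3698.625 = 544.475
Syy = Σy² − (Σy)²/n = 10983.3 − 9926.405 = 1056.895
R² = Sxy²/(Sxx·Syy) = (544.475)²/(290.875·1056.895) = 0.964312

0.964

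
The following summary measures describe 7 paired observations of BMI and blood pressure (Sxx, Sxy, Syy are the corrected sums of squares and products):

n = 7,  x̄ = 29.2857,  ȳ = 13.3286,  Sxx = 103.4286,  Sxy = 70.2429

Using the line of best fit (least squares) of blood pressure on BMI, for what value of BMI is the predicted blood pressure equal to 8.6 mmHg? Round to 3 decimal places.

22.323

b = Sxy/Sxx = 70.2429/103.4286 = 0.679144
a = ȳ − b·x̄ = 13.3286 − 0.679144·29.2857 = -6.560604
Set a + b·x = 8.6: x = (8.6 − (-6.560604)) / 0.679144 = 22.323111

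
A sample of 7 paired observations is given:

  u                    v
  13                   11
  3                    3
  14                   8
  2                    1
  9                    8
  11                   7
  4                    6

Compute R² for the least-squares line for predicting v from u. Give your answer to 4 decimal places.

0.7585

n = 7, Σx = 56, Σy = 44, Σxy = 439, Σx² = 596, Σy² = 344
Sxx = Σx² − (Σx)²/n = 596 − 448 = 148
Sxy = Σxy − (Σx)(Σy)/n = 439 − 352 = 87
Syy = Σy² − (Σy)²/n = 344 − 276.571429 = 67.428571
R² = Sxy²/(Sxx·Syy) = (87)²/(148·67.428571) = 0.758460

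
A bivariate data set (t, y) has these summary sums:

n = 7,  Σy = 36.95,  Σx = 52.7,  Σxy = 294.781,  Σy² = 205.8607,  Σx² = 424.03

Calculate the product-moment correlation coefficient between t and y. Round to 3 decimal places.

0.966

Sxx = Σx² − (Σx)²/n = 424.03 − 396.755714 = 27.274286
Sxy = Σxy − (Σx)(Σy)/n = 294.781 − 278.180714 = 16.600286
Syy = Σy² − (Σy)²/n = 205.8607 − 195.043214 = 10.817486
r = Sxy/√(Sxx·Syy) = 16.600286/√(295.039196) = 16.600286/17.176705 = 0.966442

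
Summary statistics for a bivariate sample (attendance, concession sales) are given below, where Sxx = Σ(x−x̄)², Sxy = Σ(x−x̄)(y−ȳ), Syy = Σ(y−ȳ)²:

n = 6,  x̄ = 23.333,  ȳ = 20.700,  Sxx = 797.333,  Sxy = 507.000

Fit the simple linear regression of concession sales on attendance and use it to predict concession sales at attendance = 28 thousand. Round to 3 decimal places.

b = Sxy/Sxx = 507/797.333 = 0.635870
a = ȳ − b·x̄ = 20.7 − 0.635870·23.333 = 5.863249
ŷ(28) = a + b·28 = 5.863249 + 0.635870·28 = 23.667605

23.668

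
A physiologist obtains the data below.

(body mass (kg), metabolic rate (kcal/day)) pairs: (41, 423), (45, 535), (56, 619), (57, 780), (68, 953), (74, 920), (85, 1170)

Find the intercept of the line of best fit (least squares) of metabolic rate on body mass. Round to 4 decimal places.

-218.3572

n = 7, Σx = 426, Σy = 5400, Σxy = 352876, Σx² = 27416
Sxx = Σx² − (Σx)²/n = 27416 − 25925.142857 = 1490.857143
Sxy = Σxy − (Σx)(Σy)/n = 352876 − 328628.571429 = 24247.428571
b = Sxy/Sxx = 24247.428571/1490.857143 = 16.264086
a = ȳ − b·x̄ = 771.428571 − 16.264086·60.857143 = -218.357225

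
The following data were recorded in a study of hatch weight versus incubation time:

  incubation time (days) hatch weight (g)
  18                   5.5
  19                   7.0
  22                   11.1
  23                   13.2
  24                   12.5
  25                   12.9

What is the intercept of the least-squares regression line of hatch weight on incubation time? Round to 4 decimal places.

-14.5215

n = 6, Σx = 131, Σy = 62.2, Σxy = 1402.3, Σx² = 2899
Sxx = Σx² − (Σx)²/n = 2899 − 2860.166667 = 38.833333
Sxy = Σxy − (Σx)(Σy)/n = 1402.3 − 1358.033333 = 44.266667
b = Sxy/Sxx = 44.266667/38.833333 = 1.139914
a = ȳ − b·x̄ = 10.366667 − 1.139914·21.833333 = -14.521459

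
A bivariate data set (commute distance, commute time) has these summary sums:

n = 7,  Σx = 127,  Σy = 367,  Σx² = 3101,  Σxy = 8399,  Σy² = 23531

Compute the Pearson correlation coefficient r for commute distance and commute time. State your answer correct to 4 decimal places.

0.9414

Sxx = Σx² − (Σx)²/n = 3101 − 2304.142857 = 796.857143
Sxy = Σxy − (Σx)(Σy)/n = 8399 − 6658.428571 = 1740.571429
Syy = Σy² − (Σy)²/n = 23531 − 19241.285714 = 4289.714286
r = Sxy/√(Sxx·Syy) = 1740.571429/√(3418289.469388) = 1740.571429/1848.861669 = 0.941429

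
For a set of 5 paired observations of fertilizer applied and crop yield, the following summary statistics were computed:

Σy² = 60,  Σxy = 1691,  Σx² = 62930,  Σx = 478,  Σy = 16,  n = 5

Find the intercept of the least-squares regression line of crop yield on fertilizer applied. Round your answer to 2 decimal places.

2.30

Sxx = Σx² − (Σx)²/n = 62930 − 45696.8 = 17233.2
Sxy = Σxy − (Σx)(Σy)/n = 1691 − 1529.6 = 161.4
b = Sxy/Sxx = 161.4/17233.2 = 0.009366
a = ȳ − b·x̄ = 3.2 − 0.009366·95.6 = 2.304645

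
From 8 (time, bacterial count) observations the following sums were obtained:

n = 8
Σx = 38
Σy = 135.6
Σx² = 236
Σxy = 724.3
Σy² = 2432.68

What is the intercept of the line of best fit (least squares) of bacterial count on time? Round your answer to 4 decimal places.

10.0860

Sxx = Σx² − (Σx)²/n = 236 − 180.5 = 55.5
Sxy = Σxy − (Σx)(Σy)/n = 724.3 − 644.1 = 80.2
b = Sxy/Sxx = 80.2/55.5 = 1.445045
a = ȳ − b·x̄ = 16.95 − 1.445045·4.75 = 10.086036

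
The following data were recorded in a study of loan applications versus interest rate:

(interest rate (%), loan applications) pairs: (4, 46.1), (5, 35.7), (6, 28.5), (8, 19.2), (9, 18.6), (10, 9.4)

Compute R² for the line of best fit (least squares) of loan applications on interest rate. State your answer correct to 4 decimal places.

n = 6, Σx = 42, Σy = 157.5, Σxy = 948.9, Σx² = 322, Σy² = 5014.91
Sxx = Σx² − (Σx)²/n = 322 − 294 = 28
Sxy = Σxy − (Σx)(Σy)/n = 948.9 − 1102.5 = -153.6
Syy = Σy² − (Σy)²/n = 5014.91 − 4134.375 = 880.535
R² = Sxy²/(Sxx·Syy) = (-153.6)²/(28·880.535) = 0.956925

0.9569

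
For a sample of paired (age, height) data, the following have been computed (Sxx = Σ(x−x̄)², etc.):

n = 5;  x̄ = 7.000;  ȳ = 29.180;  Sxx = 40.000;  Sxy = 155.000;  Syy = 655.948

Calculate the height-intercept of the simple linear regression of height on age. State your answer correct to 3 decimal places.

2.055

b = Sxy/Sxx = 155/40 = 3.875
a = ȳ − b·x̄ = 29.18 − 3.875·7 = 2.055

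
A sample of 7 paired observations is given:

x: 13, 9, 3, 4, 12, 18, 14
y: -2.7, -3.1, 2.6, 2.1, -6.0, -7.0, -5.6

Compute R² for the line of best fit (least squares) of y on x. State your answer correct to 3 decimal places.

n = 7, Σx = 73, Σy = -19.7, Σxy = -323.2, Σx² = 939, Σy² = 144.43
Sxx = Σx² − (Σx)²/n = 939 − 761.285714 = 177.714286
Sxy = Σxy − (Σx)(Σy)/n = -323.2 − (-205.442857) = -117.757143
Syy = Σy² − (Σy)²/n = 144.43 − 55.441429 = 88.988571
R² = Sxy²/(Sxx·Syy) = (-117.757143)²/(177.714286·88.988571) = 0.876835

0.877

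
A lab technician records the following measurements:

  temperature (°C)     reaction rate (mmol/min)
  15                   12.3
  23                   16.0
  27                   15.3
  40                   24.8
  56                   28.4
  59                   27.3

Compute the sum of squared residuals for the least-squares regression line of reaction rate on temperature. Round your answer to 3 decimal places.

14.870

n = 6, Σx = 220, Σy = 124.1, Σxy = 5158.7, Σx² = 9700, Σy² = 2808.27
Sxx = Σx² − (Σx)²/n = 9700 − 8066.666667 = 1633.333333
Sxy = Σxy − (Σx)(Σy)/n = 5158.7 − 4550.333333 = 608.366667
Syy = Σy² − (Σy)²/n = 2808.27 − 2566.801667 = 241.468333
b = Sxy/Sxx = 608.366667/1633.333333 = 0.372469
SSE = Syy − b·Sxy = 241.468333 − 0.372469·608.366667 = 14.870373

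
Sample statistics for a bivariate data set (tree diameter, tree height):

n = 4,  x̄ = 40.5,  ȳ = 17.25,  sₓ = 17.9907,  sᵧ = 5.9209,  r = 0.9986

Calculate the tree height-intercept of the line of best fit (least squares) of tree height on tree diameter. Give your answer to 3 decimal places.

b = r · sᵧ/sₓ = 0.9986 · 5.9209/17.9907 = 0.328648
a = ȳ − b·x̄ = 17.25 − 0.328648·40.5 = 3.939749

3.940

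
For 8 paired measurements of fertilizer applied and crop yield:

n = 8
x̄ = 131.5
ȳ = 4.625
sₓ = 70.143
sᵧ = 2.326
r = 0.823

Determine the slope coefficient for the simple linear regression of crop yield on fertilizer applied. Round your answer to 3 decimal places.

b = r · sᵧ/sₓ = 0.823 · 2.326/70.143 = 0.027291

0.027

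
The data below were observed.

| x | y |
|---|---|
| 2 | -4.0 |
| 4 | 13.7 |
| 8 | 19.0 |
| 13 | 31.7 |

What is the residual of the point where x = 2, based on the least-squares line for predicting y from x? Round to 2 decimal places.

-5.46

n = 4, Σx = 27, Σy = 60.4, Σxy = 610.9, Σx² = 253
Sxx = Σx² − (Σx)²/n = 253 − 182.25 = 70.75
Sxy = Σxy − (Σx)(Σy)/n = 610.9 − 407.7 = 203.2
b = Sxy/Sxx = 203.2/70.75 = 2.872085
a = ȳ − b·x̄ = 15.1 − 2.872085·6.75 = -4.286572
ŷ(2) = -4.286572 + 2.872085·2 = 1.457597
residual = y − ŷ = -4.0 − 1.457597 = -5.457597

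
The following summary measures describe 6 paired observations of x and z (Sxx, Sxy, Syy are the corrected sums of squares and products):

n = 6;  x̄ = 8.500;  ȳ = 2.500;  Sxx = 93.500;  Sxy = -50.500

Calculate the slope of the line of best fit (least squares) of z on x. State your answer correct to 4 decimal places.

-0.5401

b = Sxy/Sxx = -50.5/93.5 = -0.540107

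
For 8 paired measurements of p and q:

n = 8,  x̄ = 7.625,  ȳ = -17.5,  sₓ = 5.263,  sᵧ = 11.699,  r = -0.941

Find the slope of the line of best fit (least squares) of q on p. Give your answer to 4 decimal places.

-2.0917

b = r · sᵧ/sₓ = -0.941 · 11.699/5.263 = -2.091727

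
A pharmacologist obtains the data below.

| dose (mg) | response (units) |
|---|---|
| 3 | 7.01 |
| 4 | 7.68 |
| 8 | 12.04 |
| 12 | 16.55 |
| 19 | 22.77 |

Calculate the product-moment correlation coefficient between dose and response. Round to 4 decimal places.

0.9987

n = 5, Σx = 46, Σy = 66.05, Σxy = 779.3, Σx² = 594, Σy² = 1045.4595
Sxx = Σx² − (Σx)²/n = 594 − 423.2 = 170.8
Sxy = Σxy − (Σx)(Σy)/n = 779.3 − 607.66 = 171.64
Syy = Σy² − (Σy)²/n = 1045.4595 − 872.5205 = 172.939
r = Sxy/√(Sxx·Syy) = 171.64/√(29537.9812) = 171.64/171.866172 = 0.998684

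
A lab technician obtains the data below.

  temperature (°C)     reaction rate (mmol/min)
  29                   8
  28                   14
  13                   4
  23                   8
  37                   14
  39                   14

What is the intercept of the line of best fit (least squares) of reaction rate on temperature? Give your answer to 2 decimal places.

-0.72

n = 6, Σx = 169, Σy = 62, Σxy = 1924, Σx² = 5213
Sxx = Σx² − (Σx)²/n = 5213 − 4760.166667 = 452.833333
Sxy = Σxy − (Σx)(Σy)/n = 1924 − 1746.333333 = 177.666667
b = Sxy/Sxx = 177.666667/452.833333 = 0.392344
a = ȳ − b·x̄ = 10.333333 − 0.392344·28.166667 = -0.717703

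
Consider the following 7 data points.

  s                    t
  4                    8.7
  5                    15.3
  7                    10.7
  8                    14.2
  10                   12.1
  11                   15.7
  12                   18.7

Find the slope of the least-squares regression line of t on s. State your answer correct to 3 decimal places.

n = 7, Σx = 57, Σy = 95.4, Σxy = 817.9, Σx² = 519
Sxx = Σx² − (Σx)²/n = 519 − 464.142857 = 54.857143
Sxy = Σxy − (Σx)(Σy)/n = 817.9 − 776.828571 = 41.071429
b = Sxy/Sxx = 41.071429/54.857143 = 0.748698

0.749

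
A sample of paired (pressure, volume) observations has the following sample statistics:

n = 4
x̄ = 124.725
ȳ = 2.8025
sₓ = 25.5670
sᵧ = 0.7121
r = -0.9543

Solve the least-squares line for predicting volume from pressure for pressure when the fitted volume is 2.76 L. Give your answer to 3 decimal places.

126.324

b = r · sᵧ/sₓ = -0.9543 · 0.7121/25.567 = -0.026579
a = ȳ − b·x̄ = 2.8025 − (-0.026579)·124.725 = 6.117623
Set a + b·x = 2.76: x = (2.76 − 6.117623) / (-0.026579) = 126.323979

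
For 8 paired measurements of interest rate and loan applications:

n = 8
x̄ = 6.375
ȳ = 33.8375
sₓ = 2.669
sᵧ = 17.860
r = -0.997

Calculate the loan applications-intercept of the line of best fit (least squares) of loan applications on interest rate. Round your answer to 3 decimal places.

76.369

b = r · sᵧ/sₓ = -0.997 · 17.86/2.669 = -6.671570
a = ȳ − b·x̄ = 33.8375 − (-6.671570)·6.375 = 76.368758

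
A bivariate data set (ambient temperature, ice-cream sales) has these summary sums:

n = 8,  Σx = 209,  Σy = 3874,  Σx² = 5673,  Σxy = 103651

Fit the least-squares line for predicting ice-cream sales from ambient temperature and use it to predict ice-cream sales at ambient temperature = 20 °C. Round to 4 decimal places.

413.9654

Sxx = Σx² − (Σx)²/n = 5673 − 5460.125 = 212.875
Sxy = Σxy − (Σx)(Σy)/n = 103651 − 101208.25 = 2442.75
b = Sxy/Sxx = 2442.75/212.875 = 11.475044
a = ȳ − b·x̄ = 484.25 − 11.475044·26.125 = 184.464474
ŷ(20) = a + b·20 = 184.464474 + 11.475044·20 = 413.965355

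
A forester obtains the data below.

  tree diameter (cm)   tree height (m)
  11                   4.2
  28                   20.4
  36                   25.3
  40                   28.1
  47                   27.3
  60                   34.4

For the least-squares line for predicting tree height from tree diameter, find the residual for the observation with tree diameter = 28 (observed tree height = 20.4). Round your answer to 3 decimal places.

2.470

n = 6, Σx = 222, Σy = 139.7, Σxy = 5999.3, Σx² = 9610
Sxx = Σx² − (Σx)²/n = 9610 − 8214 = 1396
Sxy = Σxy − (Σx)(Σy)/n = 5999.3 − 5168.9 = 830.4
b = Sxy/Sxx = 830.4/1396 = 0.594842
a = ȳ − b·x̄ = 23.283333 − 0.594842·37 = 1.274164
ŷ(28) = 1.274164 + 0.594842·28 = 17.929752
residual = y − ŷ = 20.4 − 17.929752 = 2.470248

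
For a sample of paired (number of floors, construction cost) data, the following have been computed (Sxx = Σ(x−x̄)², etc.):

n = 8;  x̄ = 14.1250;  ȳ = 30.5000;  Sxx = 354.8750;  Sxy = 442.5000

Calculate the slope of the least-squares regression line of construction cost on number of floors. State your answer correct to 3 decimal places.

b = Sxy/Sxx = 442.5/354.875 = 1.246918

1.247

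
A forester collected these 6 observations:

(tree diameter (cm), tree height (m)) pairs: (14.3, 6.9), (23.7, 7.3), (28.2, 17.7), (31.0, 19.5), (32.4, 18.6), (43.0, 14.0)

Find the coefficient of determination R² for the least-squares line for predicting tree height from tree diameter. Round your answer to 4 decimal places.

0.3657

n = 6, Σx = 172.6, Σy = 84, Σxy = 2579.96, Σx² = 5421.18, Σy² = 1336.4
Sxx = Σx² − (Σx)²/n = 5421.18 − 4965.126667 = 456.053333
Sxy = Σxy − (Σx)(Σy)/n = 2579.96 − 2416.4 = 163.56
Syy = Σy² − (Σy)²/n = 1336.4 − 1176 = 160.4
R² = Sxy²/(Sxx·Syy) = (163.56)²/(456.053333·160.4) = 0.365708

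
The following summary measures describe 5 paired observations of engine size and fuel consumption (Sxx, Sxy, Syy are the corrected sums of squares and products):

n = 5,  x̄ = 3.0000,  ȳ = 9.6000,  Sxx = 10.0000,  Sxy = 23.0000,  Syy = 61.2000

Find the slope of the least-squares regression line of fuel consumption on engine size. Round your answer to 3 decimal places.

2.300

b = Sxy/Sxx = 23/10 = 2.3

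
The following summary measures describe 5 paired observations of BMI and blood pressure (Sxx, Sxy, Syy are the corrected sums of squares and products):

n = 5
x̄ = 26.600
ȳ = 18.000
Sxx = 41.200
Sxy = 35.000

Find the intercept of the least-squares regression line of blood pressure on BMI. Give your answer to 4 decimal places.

-4.5971

b = Sxy/Sxx = 35/41.2 = 0.849515
a = ȳ − b·x̄ = 18 − 0.849515·26.6 = -4.597087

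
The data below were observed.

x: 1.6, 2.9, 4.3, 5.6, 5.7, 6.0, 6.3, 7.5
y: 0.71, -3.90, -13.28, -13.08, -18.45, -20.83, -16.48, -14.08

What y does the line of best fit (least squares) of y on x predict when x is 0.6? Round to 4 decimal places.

n = 8, Σx = 39.9, Σy = -99.39, Σxy = -580.095, Σx² = 225.25
Sxx = Σx² − (Σx)²/n = 225.25 − 199.00125 = 26.24875
Sxy = Σxy − (Σx)(Σy)/n = -580.095 − (-495.707625) = -84.387375
b = Sxy/Sxx = -84.387375/26.24875 = -3.214910
a = ȳ − b·x̄ = -12.42375 − (-3.214910)·4.9875 = 3.610615
ŷ(0.6) = a + b·0.6 = 3.610615 + (-3.214910)·0.6 = 1.681669

1.6817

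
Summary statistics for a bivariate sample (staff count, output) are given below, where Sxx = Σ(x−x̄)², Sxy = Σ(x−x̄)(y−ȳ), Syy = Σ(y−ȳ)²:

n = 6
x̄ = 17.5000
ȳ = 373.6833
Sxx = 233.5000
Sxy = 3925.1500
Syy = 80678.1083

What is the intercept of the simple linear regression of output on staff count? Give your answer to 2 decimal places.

79.51

b = Sxy/Sxx = 3925.15/233.5 = 16.810064
a = ȳ − b·x̄ = 373.6833 − 16.810064·17.5 = 79.507176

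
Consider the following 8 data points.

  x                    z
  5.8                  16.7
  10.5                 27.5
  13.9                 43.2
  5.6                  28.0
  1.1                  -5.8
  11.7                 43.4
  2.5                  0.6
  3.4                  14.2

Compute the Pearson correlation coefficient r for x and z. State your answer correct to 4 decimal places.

0.9315

n = 8, Σx = 54.5, Σy = 167.8, Σxy = 1694.07, Σx² = 524.37, Σy² = 5804.58
Sxx = Σx² − (Σx)²/n = 524.37 − 371.28125 = 153.08875
Sxy = Σxy − (Σx)(Σy)/n = 1694.07 − 1143.1375 = 550.9325
Syy = Σy² − (Σy)²/n = 5804.58 − 3519.605 = 2284.975
r = Sxy/√(Sxx·Syy) = 550.9325/√(349803.966531) = 550.9325/591.442277 = 0.931507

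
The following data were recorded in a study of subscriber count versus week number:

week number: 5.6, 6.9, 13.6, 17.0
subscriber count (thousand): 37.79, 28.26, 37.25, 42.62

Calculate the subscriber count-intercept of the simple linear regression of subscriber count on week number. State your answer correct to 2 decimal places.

n = 4, Σx = 43.1, Σy = 145.92, Σxy = 1637.758, Σx² = 552.93
Sxx = Σx² − (Σx)²/n = 552.93 − 464.4025 = 88.5275
Sxy = Σxy − (Σx)(Σy)/n = 1637.758 − 1572.288 = 65.47
b = Sxy/Sxx = 65.47/88.5275 = 0.739544
a = ȳ − b·x̄ = 36.48 − 0.739544·10.775 = 28.511411

28.51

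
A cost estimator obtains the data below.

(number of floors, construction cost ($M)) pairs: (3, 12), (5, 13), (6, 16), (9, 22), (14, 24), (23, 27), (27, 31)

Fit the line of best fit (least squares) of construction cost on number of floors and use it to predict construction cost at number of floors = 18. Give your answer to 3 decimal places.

n = 7, Σx = 87, Σy = 145, Σxy = 2189, Σx² = 1605
Sxx = Σx² − (Σx)²/n = 1605 − 1081.285714 = 523.714286
Sxy = Σxy − (Σx)(Σy)/n = 2189 − 1802.142857 = 386.857143
b = Sxy/Sxx = 386.857143/523.714286 = 0.738680
a = ȳ − b·x̄ = 20.714286 − 0.738680·12.428571 = 11.533552
ŷ(18) = a + b·18 = 11.533552 + 0.738680·18 = 24.829787

24.830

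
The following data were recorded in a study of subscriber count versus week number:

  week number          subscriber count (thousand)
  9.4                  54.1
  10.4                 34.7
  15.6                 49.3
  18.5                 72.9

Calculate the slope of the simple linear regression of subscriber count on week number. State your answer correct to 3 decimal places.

n = 4, Σx = 53.9, Σy = 211, Σxy = 2987.15, Σx² = 782.13
Sxx = Σx² − (Σx)²/n = 782.13 − 726.3025 = 55.8275
Sxy = Σxy − (Σx)(Σy)/n = 2987.15 − 2843.225 = 143.925
b = Sxy/Sxx = 143.925/55.8275 = 2.578031

2.578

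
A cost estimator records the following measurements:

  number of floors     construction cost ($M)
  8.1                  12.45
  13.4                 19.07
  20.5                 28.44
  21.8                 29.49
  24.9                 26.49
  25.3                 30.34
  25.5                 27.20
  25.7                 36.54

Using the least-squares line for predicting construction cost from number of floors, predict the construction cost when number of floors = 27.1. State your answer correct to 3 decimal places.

n = 8, Σx = 165.2, Σy = 210.02, Σxy = 4642.166, Σx² = 3711.5
Sxx = Σx² − (Σx)²/n = 3711.5 − 3411.38 = 300.12
Sxy = Σxy − (Σx)(Σy)/n = 4642.166 − 4336.913 = 305.253
b = Sxy/Sxx = 305.253/300.12 = 1.017103
a = ȳ − b·x̄ = 26.2525 − 1.017103·20.65 = 5.249320
ŷ(27.1) = a + b·27.1 = 5.249320 + 1.017103·27.1 = 32.812815

32.813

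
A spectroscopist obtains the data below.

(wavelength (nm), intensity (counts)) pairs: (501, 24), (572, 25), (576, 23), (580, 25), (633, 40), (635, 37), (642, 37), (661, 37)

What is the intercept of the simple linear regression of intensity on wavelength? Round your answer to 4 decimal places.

-40.2190

n = 8, Σx = 4800, Σy = 248, Σxy = 151098, Σx² = 2899360
Sxx = Σx² − (Σx)²/n = 2899360 − 2880000 = 19360
Sxy = Σxy − (Σx)(Σy)/n = 151098 − 148800 = 2298
b = Sxy/Sxx = 2298/19360 = 0.118698
a = ȳ − b·x̄ = 31 − 0.118698·600 = -40.219008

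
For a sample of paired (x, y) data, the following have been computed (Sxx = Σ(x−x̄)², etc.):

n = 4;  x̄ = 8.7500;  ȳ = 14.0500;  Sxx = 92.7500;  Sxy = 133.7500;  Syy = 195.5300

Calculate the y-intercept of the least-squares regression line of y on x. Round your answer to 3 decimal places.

1.432

b = Sxy/Sxx = 133.75/92.75 = 1.442049
a = ȳ − b·x̄ = 14.05 − 1.442049·8.75 = 1.432075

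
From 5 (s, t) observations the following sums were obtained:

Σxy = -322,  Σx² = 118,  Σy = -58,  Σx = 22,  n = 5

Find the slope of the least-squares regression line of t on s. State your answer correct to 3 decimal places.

Sxx = Σx² − (Σx)²/n = 118 − 96.8 = 21.2
Sxy = Σxy − (Σx)(Σy)/n = -322 − (-255.2) = -66.8
b = Sxy/Sxx = -66.8/21.2 = -3.150943

-3.151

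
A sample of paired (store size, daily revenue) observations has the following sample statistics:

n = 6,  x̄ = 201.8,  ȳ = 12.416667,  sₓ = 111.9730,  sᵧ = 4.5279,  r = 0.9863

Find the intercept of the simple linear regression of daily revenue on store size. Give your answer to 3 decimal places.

4.368

b = r · sᵧ/sₓ = 0.9863 · 4.5279/111.973 = 0.039883
a = ȳ − b·x̄ = 12.416667 − 0.039883·201.8 = 4.368190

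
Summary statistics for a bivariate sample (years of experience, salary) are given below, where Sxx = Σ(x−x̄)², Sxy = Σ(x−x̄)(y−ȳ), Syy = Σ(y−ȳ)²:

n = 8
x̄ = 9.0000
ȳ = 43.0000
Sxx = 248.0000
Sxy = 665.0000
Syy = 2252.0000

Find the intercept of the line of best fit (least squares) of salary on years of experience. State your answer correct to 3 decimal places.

18.867

b = Sxy/Sxx = 665/248 = 2.681452
a = ȳ − b·x̄ = 43 − 2.681452·9 = 18.866935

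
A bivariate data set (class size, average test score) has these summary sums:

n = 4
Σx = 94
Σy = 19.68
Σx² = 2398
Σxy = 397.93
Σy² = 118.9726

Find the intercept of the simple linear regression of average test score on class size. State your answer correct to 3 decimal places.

Sxx = Σx² − (Σx)²/n = 2398 − 2209 = 189
Sxy = Σxy − (Σx)(Σy)/n = 397.93 − 462.48 = -64.55
b = Sxy/Sxx = -64.55/189 = -0.341534
a = ȳ − b·x̄ = 4.92 − (-0.341534)·23.5 = 12.946058

12.946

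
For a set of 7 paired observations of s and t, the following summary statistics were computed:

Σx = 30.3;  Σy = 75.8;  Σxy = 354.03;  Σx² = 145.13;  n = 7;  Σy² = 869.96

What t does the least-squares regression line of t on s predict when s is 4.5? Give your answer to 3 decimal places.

11.147

Sxx = Σx² − (Σx)²/n = 145.13 − 131.155714 = 13.974286
Sxy = Σxy − (Σx)(Σy)/n = 354.03 − 328.105714 = 25.924286
b = Sxy/Sxx = 25.924286/13.974286 = 1.855142
a = ȳ − b·x̄ = 10.828571 − 1.855142·4.328571 = 2.798456
ŷ(4.5) = a + b·4.5 = 2.798456 + 1.855142·4.5 = 11.146596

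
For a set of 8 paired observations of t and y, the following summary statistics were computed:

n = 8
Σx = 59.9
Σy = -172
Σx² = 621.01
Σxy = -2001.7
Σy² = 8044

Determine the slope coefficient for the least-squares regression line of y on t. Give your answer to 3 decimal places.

-4.138

Sxx = Σx² − (Σx)²/n = 621.01 − 448.50125 = 172.50875
Sxy = Σxy − (Σx)(Σy)/n = -2001.7 − (-1287.85) = -713.85
b = Sxy/Sxx = -713.85/172.50875 = -4.138051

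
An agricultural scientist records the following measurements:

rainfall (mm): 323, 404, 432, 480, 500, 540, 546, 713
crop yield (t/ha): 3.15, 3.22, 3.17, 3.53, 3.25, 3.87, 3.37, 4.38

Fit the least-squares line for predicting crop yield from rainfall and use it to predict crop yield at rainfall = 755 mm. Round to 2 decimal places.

4.35

n = 8, Σx = 3938, Σy = 27.94, Σxy = 14059.93, Σx² = 2032654
Sxx = Σx² − (Σx)²/n = 2032654 − 1938480.5 = 94173.5
Sxy = Σxy − (Σx)(Σy)/n = 14059.93 − 13753.465 = 306.465
b = Sxy/Sxx = 306.465/94173.5 = 0.003254
a = ȳ − b·x̄ = 3.4925 − 0.003254·492.25 = 1.890591
ŷ(755) = a + b·755 = 1.890591 + 0.003254·755 = 4.347557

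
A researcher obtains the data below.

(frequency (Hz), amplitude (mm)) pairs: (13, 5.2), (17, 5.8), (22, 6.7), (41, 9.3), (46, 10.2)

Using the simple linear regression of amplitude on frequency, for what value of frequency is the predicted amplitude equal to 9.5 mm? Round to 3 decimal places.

n = 5, Σx = 139, Σy = 37.2, Σxy = 1164.1, Σx² = 4739
Sxx = Σx² − (Σx)²/n = 4739 − 3864.2 = 874.8
Sxy = Σxy − (Σx)(Σy)/n = 1164.1 − 1034.16 = 129.94
b = Sxy/Sxx = 129.94/874.8 = 0.148537
a = ȳ − b·x̄ = 7.44 − 0.148537·27.8 = 3.310677
Set a + b·x = 9.5: x = (9.5 − 3.310677) / 0.148537 = 41.668616

41.669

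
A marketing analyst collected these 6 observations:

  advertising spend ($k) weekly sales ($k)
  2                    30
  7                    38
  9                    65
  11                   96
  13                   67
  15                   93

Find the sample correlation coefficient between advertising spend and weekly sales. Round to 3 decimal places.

0.852

n = 6, Σx = 57, Σy = 389, Σxy = 4233, Σx² = 649, Σy² = 28923
Sxx = Σx² − (Σx)²/n = 649 − 541.5 = 107.5
Sxy = Σxy − (Σx)(Σy)/n = 4233 − 3695.5 = 537.5
Syy = Σy² − (Σy)²/n = 28923 − 25220.166667 = 3702.833333
r = Sxy/√(Sxx·Syy) = 537.5/√(398054.583333) = 537.5/630.915671 = 0.851936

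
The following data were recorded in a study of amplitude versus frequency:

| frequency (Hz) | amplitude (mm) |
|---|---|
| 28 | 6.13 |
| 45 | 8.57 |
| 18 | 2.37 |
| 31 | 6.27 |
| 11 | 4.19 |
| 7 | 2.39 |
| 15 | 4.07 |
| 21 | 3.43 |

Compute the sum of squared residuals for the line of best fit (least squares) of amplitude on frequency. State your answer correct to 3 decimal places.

6.164

n = 8, Σx = 176, Σy = 37.42, Σxy = 990.22, Σx² = 4930, Σy² = 207.5496
Sxx = Σx² − (Σx)²/n = 4930 − 3872 = 1058
Sxy = Σxy − (Σx)(Σy)/n = 990.22 − 823.24 = 166.98
Syy = Σy² − (Σy)²/n = 207.5496 − 175.03205 = 32.51755
b = Sxy/Sxx = 166.98/1058 = 0.157826
SSE = Syy − b·Sxy = 32.51755 − 0.157826·166.98 = 6.16375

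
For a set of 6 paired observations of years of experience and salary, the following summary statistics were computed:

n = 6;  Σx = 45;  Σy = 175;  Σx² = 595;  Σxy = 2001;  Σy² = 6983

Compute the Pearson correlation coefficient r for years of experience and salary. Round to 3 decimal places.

0.990

Sxx = Σx² − (Σx)²/n = 595 − 337.5 = 257.5
Sxy = Σxy − (Σx)(Σy)/n = 2001 − 1312.5 = 688.5
Syy = Σy² − (Σy)²/n = 6983 − 5104.166667 = 1878.833333
r = Sxy/√(Sxx·Syy) = 688.5/√(483799.583333) = 688.5/695.557031 = 0.989854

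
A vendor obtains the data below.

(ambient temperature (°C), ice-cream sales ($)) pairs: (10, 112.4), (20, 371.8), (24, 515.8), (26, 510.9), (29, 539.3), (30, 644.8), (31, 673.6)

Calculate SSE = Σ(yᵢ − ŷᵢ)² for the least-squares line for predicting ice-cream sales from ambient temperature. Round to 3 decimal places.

n = 7, Σx = 170, Σy = 3368.6, Σxy = 90087.9, Σx² = 4454, Σy² = 1838285.94
Sxx = Σx² − (Σx)²/n = 4454 − 4128.571429 = 325.428571
Sxy = Σxy − (Σx)(Σy)/n = 90087.9 − 81808.857143 = 8279.042857
Syy = Σy² − (Σy)²/n = 1838285.94 − 1621066.565714 = 217219.374286
b = Sxy/Sxx = 8279.042857/325.428571 = 25.440430
SSE = Syy − b·Sxy = 217219.374286 − 25.440430·8279.042857 = 6596.962340

6596.962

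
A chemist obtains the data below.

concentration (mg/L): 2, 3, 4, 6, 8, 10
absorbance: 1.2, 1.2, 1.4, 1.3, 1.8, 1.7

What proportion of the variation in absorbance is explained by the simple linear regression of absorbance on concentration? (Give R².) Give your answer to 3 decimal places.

n = 6, Σx = 33, Σy = 8.6, Σxy = 50.8, Σx² = 229, Σy² = 12.66
Sxx = Σx² − (Σx)²/n = 229 − 181.5 = 47.5
Sxy = Σxy − (Σx)(Σy)/n = 50.8 − 47.3 = 3.5
Syy = Σy² − (Σy)²/n = 12.66 − 12.326667 = 0.333333
R² = Sxy²/(Sxx·Syy) = (3.5)²/(47.5·0.333333) = 0.773684

0.774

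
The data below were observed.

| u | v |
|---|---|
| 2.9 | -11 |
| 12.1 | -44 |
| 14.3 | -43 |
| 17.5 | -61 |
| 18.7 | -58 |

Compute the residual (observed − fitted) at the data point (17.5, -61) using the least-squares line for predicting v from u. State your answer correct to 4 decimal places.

n = 5, Σx = 65.5, Σy = -217, Σxy = -3331.3, Σx² = 1015.25
Sxx = Σx² − (Σx)²/n = 1015.25 − 858.05 = 157.2
Sxy = Σxy − (Σx)(Σy)/n = -3331.3 − (-2842.7) = -488.6
b = Sxy/Sxx = -488.6/157.2 = -3.108142
a = ȳ − b·x̄ = -43.4 − (-3.108142)·13.1 = -2.683333
ŷ(17.5) = -2.683333 + (-3.108142)·17.5 = -57.075827
residual = y − ŷ = -61 − (-57.075827) = -3.924173

-3.9242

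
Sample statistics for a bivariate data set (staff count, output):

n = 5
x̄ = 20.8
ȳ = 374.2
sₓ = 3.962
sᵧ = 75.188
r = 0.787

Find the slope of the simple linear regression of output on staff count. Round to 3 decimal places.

b = r · sᵧ/sₓ = 0.787 · 75.188/3.962 = 14.935123

14.935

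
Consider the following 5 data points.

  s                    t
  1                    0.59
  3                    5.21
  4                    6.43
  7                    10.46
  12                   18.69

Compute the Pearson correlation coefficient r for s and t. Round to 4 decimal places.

n = 5, Σx = 27, Σy = 41.38, Σxy = 339.44, Σx² = 219, Σy² = 527.5648
Sxx = Σx² − (Σx)²/n = 219 − 145.8 = 73.2
Sxy = Σxy − (Σx)(Σy)/n = 339.44 − 223.452 = 115.988
Syy = Σy² − (Σy)²/n = 527.5648 − 342.46088 = 185.10392
r = Sxy/√(Sxx·Syy) = 115.988/√(13549.606944) = 115.988/116.402779 = 0.996437

0.9964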